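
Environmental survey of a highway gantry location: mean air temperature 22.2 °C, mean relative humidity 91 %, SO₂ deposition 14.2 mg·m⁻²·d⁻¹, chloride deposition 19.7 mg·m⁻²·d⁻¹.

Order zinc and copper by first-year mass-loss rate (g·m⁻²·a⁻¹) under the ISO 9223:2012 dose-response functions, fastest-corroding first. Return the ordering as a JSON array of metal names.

["copper", "zinc"]

zinc: temperature factor f = -0.071·(12.2) = -0.8662
  Pd branch = 0.0129·Pd^0.44·e^(0.046·RH+f) = 1.146 μm/a
  Cl⁻ term: 0.0175·19.7^0.57·exp(0.008·91+0.085·22.2) = 1.308
  sum: 1.146 + 1.308 → r_corr = 2.454 μm/a
  mass loss = 2.454 μm/a × 7.14 g/cm³ = 17.52 g·m⁻²·a⁻¹
copper: T>10 °C ⇒ hinge -0.080·(22.2−10) = -0.9760
  Pd branch = 0.0053·Pd^0.26·e^(0.059·RH+f) = 0.8545 μm/a
  Sd branch = 0.01025·Sd^0.27·e^(0.036·RH+0.049·T) = 1.801 μm/a
  sum: 0.8545 + 1.801 → r_corr = 2.655 μm/a
  mass loss = 2.655 μm/a × 8.96 g/cm³ = 23.79 g·m⁻²·a⁻¹
Ordering by g·m⁻²·a⁻¹: copper (23.8) > zinc (17.5)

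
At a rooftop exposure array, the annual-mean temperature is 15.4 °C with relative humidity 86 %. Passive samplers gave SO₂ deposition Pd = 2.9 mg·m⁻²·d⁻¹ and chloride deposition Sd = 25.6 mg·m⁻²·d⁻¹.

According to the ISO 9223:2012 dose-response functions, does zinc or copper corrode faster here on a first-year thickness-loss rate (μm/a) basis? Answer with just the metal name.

copper

zinc: f(T) = -0.071·(T−10) [T>10 °C] = -0.3834
  Pd branch = 0.0129·Pd^0.44·e^(0.046·RH+f) = 0.7338 μm/a
  Cl⁻ term: 0.0175·25.6^0.57·exp(0.008·86+0.085·15.4) = 0.8185
  r_corr = 0.7338 + 0.8185 = 1.552 μm/a
copper: T>10 °C ⇒ hinge -0.080·(15.4−10) = -0.4320
  Pd branch = 0.0053·Pd^0.26·e^(0.059·RH+f) = 0.7253 μm/a
  Sd branch = 0.01025·Sd^0.27·e^(0.036·RH+0.049·T) = 1.157 μm/a
  sum: 0.7253 + 1.157 → r_corr = 1.882 μm/a
Ordering by μm/a: copper (1.88) > zinc (1.55)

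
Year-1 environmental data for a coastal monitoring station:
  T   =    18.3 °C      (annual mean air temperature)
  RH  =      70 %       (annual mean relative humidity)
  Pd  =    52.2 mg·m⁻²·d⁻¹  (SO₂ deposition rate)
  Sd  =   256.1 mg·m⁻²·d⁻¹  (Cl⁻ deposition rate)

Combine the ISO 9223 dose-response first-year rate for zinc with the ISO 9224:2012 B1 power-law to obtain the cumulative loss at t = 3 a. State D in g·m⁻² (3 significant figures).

D(3) = 77.5 g·m⁻²

zinc: temperature factor f = -0.071·(8.3) = -0.5893
  Pd branch = 0.0129·Pd^0.44·e^(0.046·RH+f) = 1.021 μm/a
  Sd branch = 0.0175·Sd^0.57·e^(0.008·RH+0.085·T) = 3.424 μm/a
  sum: 1.021 + 3.424 → r_corr = 4.445 μm/a
Power-law: D(3) = r_corr · 3^0.813
  D(3) = 4.445 × 3^0.813 = 4.445 × 2.443 = 10.86 μm
  Mass loss = 10.86 μm × 7.14 g/cm³ = 77.53 g·m⁻²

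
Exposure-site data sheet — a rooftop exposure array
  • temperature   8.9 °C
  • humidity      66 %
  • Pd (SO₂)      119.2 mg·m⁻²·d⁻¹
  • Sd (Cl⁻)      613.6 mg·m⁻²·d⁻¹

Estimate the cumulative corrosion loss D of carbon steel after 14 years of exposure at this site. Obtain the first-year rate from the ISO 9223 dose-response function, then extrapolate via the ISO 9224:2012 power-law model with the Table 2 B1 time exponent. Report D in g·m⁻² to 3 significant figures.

D(14) = 4.25e+03 g·m⁻²

carbon steel: temperature factor f = +0.150·(-1.1) = -0.1650
  Pd branch = 1.77·Pd^0.52·e^(0.02·RH+f) = 67.49 μm/a
  Sd branch = 0.102·Sd^0.62·e^(0.033·RH+0.04·T) = 68.8 μm/a
  r_corr = 67.49 + 68.8 = 136.3 μm/a
Power-law: D(14) = r_corr · 14^0.523
  D(14) = 136.3 × 14^0.523 = 136.3 × 3.976 = 541.9 μm
  Mass loss = 541.9 μm × 7.85 g/cm³ = 4254 g·m⁻²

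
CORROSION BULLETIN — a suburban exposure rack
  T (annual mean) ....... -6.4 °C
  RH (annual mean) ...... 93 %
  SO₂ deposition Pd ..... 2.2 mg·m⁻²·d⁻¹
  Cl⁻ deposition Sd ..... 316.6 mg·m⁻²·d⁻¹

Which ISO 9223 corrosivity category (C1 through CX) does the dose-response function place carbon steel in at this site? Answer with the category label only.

carbon steel: temperature factor f = +0.150·(-16.4) = -2.4600
  Pd branch = 1.77·Pd^0.52·e^(0.02·RH+f) = 1.464 μm/a
  Sd branch = 0.102·Sd^0.62·e^(0.033·RH+0.04·T) = 60.34 μm/a
  sum: 1.464 + 60.34 → r_corr = 61.8 μm/a
61.8 μm/a falls in (50, 80] for carbon steel → category C4

C4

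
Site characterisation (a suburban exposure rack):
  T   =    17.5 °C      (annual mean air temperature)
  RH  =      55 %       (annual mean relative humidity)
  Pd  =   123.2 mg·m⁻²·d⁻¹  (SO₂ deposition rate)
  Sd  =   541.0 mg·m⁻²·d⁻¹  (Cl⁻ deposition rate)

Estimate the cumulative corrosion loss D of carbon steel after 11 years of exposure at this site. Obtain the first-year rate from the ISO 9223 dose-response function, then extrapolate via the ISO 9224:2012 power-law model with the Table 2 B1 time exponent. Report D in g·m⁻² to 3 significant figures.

carbon steel: f(T) = -0.054·(T−10) [T>10 °C] = -0.4050
  SO₂ term: 1.77·123.2^0.52·exp(0.02·55-0.4050) = 43.34
  Cl⁻ term: 0.102·541.0^0.62·exp(0.033·55+0.04·17.5) = 62.44
  r_corr = 43.34 + 62.44 = 105.8 μm/a
ISO 9224: D(t) = r_corr · t^b with b = 0.523 (carbon steel, B1)
  D(11) = 105.8 × 11^0.523 = 105.8 × 3.505 = 370.7 μm
  Mass loss = 370.7 μm × 7.85 g/cm³ = 2910 g·m⁻²

D(11) = 2.91e+03 g·m⁻²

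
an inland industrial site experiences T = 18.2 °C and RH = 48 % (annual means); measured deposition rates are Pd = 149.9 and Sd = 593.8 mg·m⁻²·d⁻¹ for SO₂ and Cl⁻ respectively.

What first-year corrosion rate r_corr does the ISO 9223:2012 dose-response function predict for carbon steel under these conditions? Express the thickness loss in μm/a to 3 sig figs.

r_corr = 94.2 μm/a

carbon steel: f(T) = -0.054·(T−10) [T>10 °C] = -0.4428
  Pd branch = 1.77·Pd^0.52·e^(0.02·RH+f) = 40.18 μm/a
  Cl⁻ term: 0.102·593.8^0.62·exp(0.033·48+0.04·18.2) = 53.99
  r_corr = 40.18 + 53.99 = 94.17 μm/a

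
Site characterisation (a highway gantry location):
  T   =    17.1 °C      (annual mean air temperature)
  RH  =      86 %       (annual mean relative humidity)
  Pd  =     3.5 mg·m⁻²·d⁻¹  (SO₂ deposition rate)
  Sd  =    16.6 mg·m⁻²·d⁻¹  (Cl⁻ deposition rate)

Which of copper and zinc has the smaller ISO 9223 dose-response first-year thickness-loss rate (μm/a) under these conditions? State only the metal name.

copper: temperature factor f = -0.080·(7.1) = -0.5680
  Pd branch = 0.0053·Pd^0.26·e^(0.059·RH+f) = 0.6648 μm/a
  Sd branch = 0.01025·Sd^0.27·e^(0.036·RH+0.049·T) = 1.118 μm/a
  sum: 0.6648 + 1.118 → r_corr = 1.783 μm/a
zinc: T>10 °C ⇒ hinge -0.071·(17.1−10) = -0.5041
  Pd branch = 0.0129·Pd^0.44·e^(0.046·RH+f) = 0.7065 μm/a
  Cl⁻ term: 0.0175·16.6^0.57·exp(0.008·86+0.085·17.1) = 0.7388
  sum: 0.7065 + 0.7388 → r_corr = 1.445 μm/a
Ordering by μm/a: copper (1.78) > zinc (1.45)

zinc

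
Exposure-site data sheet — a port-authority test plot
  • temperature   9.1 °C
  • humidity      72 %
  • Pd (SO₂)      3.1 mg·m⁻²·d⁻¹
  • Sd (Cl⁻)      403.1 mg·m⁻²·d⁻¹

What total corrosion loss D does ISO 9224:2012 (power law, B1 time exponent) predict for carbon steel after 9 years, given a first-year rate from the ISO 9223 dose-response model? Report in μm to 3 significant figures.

D(9) = 243 μm

carbon steel: T≤10 °C ⇒ hinge +0.150·(9.1−10) = -0.1350
  sulphur-dioxide contribution → 11.76 μm/a
  chloride contribution → 65.15 μm/a
  total first-year rate 76.91 μm/a
Power-law: D(9) = r_corr · 9^0.523
  D(9) = 76.91 × 9^0.523 = 76.91 × 3.156 = 242.7 μm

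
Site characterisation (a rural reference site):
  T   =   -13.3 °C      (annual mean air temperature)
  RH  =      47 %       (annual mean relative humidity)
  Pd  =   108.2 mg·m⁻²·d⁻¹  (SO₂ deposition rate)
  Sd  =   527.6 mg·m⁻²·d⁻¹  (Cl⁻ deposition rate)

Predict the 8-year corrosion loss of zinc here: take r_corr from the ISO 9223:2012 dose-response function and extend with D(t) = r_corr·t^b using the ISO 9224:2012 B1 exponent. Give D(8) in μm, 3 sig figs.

D(8) = 3.56 μm

zinc: T≤10 °C ⇒ hinge +0.038·(-13.3−10) = -0.8854
  Pd branch = 0.0129·Pd^0.44·e^(0.046·RH+f) = 0.3631 μm/a
  Cl⁻ term: 0.0175·527.6^0.57·exp(0.008·47+0.085·-13.3) = 0.2931
  sum: 0.3631 + 0.2931 → r_corr = 0.6563 μm/a
ISO 9224: D(t) = r_corr · t^b with b = 0.813 (zinc, B1)
  D(8) = 0.6563 × 8^0.813 = 0.6563 × 5.423 = 3.559 μm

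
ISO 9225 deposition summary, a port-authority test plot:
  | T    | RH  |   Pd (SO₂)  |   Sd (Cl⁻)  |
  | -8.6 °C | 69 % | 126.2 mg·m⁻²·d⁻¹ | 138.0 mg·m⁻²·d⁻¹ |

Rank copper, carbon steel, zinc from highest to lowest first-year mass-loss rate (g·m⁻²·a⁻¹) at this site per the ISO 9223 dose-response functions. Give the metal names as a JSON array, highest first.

copper: T≤10 °C ⇒ hinge +0.126·(-8.6−10) = -2.3436
  SO₂ term: 0.0053·126.2^0.26·exp(0.059·69-2.3436) = 0.1049
  Sd branch = 0.01025·Sd^0.27·e^(0.036·RH+0.049·T) = 0.305 μm/a
  r_corr = 0.1049 + 0.305 = 0.4099 μm/a
  mass loss = 0.4099 μm/a × 8.96 g/cm³ = 3.672 g·m⁻²·a⁻¹
carbon steel: temperature factor f = +0.150·(-18.6) = -2.7900
  SO₂ term: 1.77·126.2^0.52·exp(0.02·69-2.7900) = 5.348
  Sd branch = 0.102·Sd^0.62·e^(0.033·RH+0.04·T) = 14.96 μm/a
  sum: 5.348 + 14.96 → r_corr = 20.3 μm/a
  mass loss = 20.3 μm/a × 7.85 g/cm³ = 159.4 g·m⁻²·a⁻¹
zinc: T≤10 °C ⇒ hinge +0.038·(-8.6−10) = -0.7068
  SO₂ term: 0.0129·126.2^0.44·exp(0.046·69-0.7068) = 1.278
  Sd branch = 0.0175·Sd^0.57·e^(0.008·RH+0.085·T) = 0.2427 μm/a
  sum: 1.278 + 0.2427 → r_corr = 1.521 μm/a
  mass loss = 1.521 μm/a × 7.14 g/cm³ = 10.86 g·m⁻²·a⁻¹
Ordering by g·m⁻²·a⁻¹: carbon steel (159) > zinc (10.9) > copper (3.67)

["carbon steel", "zinc", "copper"]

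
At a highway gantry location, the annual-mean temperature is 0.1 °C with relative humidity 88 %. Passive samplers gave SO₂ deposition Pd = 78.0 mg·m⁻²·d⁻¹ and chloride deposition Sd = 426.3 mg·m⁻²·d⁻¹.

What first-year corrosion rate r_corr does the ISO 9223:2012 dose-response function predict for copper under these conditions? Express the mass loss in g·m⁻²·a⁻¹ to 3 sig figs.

r_corr = 18.9 g·m⁻²·a⁻¹

copper: T≤10 °C ⇒ hinge +0.126·(0.1−10) = -1.2474
  sulphur-dioxide contribution → 0.8498 μm/a
  chloride contribution → 1.255 μm/a
  ⇒ r_corr(copper) = 2.105 μm/a
Convert to mass loss: 2.105 μm/a × 8.96 g/cm³ = 18.86 g·m⁻²·a⁻¹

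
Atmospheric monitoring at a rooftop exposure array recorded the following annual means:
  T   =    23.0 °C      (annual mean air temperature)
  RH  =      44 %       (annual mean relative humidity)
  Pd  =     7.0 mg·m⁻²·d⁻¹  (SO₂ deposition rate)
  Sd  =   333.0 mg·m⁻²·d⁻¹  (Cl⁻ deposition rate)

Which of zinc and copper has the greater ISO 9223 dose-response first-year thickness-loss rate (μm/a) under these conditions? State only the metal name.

zinc: temperature factor f = -0.071·(13.0) = -0.9230
  SO₂ term: 0.0129·7.0^0.44·exp(0.046·44-0.9230) = 0.09133
  Cl⁻ term: 0.0175·333.0^0.57·exp(0.008·44+0.085·23.0) = 4.817
  sum: 0.09133 + 4.817 → r_corr = 4.908 μm/a
copper: T>10 °C ⇒ hinge -0.080·(23.0−10) = -1.0400
  SO₂ term: 0.0053·7.0^0.26·exp(0.059·44-1.0400) = 0.04166
  Cl⁻ term: 0.01025·333.0^0.27·exp(0.036·44+0.049·23.0) = 0.7399
  sum: 0.04166 + 0.7399 → r_corr = 0.7815 μm/a
Ordering by μm/a: zinc (4.91) > copper (0.782)

zinc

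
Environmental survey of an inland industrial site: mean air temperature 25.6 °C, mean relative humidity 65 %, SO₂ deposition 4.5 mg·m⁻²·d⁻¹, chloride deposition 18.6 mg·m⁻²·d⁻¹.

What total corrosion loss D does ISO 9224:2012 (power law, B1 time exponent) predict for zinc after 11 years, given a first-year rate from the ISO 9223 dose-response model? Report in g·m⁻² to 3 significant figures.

zinc: temperature factor f = -0.071·(15.6) = -1.1076
  sulphur-dioxide contribution → 0.1643 μm/a
  chloride contribution → 1.373 μm/a
  total first-year rate 1.537 μm/a
Long-term exponent b (ISO 9224 Table 2, B1) = 0.813
  D(11) = 1.537 × 11^0.813 = 1.537 × 7.025 = 10.8 μm
  Mass loss = 10.8 μm × 7.14 g/cm³ = 77.08 g·m⁻²

D(11) = 77.1 g·m⁻²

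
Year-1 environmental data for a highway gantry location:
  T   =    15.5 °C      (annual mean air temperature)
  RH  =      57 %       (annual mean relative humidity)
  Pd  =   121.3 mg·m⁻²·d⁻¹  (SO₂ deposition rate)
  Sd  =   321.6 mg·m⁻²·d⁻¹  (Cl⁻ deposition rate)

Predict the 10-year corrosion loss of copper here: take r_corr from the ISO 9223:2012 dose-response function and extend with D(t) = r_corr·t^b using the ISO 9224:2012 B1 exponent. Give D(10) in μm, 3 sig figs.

D(10) = 5.36 μm

copper: T>10 °C ⇒ hinge -0.080·(15.5−10) = -0.4400
  SO₂ term: 0.0053·121.3^0.26·exp(0.059·57-0.4400) = 0.3432
  Sd branch = 0.01025·Sd^0.27·e^(0.036·RH+0.049·T) = 0.8104 μm/a
  r_corr = 0.3432 + 0.8104 = 1.154 μm/a
Long-term exponent b (ISO 9224 Table 2, B1) = 0.667
  D(10) = 1.154 × 10^0.667 = 1.154 × 4.645 = 5.359 μm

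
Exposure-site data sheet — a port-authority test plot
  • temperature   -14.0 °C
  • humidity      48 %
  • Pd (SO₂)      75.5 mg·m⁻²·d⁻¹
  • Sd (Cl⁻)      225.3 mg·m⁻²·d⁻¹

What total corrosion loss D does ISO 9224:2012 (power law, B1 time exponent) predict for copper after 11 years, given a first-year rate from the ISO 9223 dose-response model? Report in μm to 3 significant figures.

D(11) = 0.688 μm

copper: T≤10 °C ⇒ hinge +0.126·(-14.0−10) = -3.0240
  Pd branch = 0.0053·Pd^0.26·e^(0.059·RH+f) = 0.01346 μm/a
  Sd branch = 0.01025·Sd^0.27·e^(0.036·RH+0.049·T) = 0.1255 μm/a
  sum: 0.01346 + 0.1255 → r_corr = 0.1389 μm/a
Long-term exponent b (ISO 9224 Table 2, B1) = 0.667
  D(11) = 0.1389 × 11^0.667 = 0.1389 × 4.95 = 0.6877 μm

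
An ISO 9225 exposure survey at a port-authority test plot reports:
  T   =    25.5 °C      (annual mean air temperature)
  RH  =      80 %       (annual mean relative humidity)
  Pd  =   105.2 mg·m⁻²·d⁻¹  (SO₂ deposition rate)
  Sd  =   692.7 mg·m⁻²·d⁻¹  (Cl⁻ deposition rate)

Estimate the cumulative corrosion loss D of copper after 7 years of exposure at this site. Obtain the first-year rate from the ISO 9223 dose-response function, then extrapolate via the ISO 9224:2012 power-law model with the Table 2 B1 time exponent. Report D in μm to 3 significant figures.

copper: temperature factor f = -0.080·(15.5) = -1.2400
  sulphur-dioxide contribution → 0.5772 μm/a
  chloride contribution → 3.725 μm/a
  ⇒ r_corr(copper) = 4.302 μm/a
ISO 9224: D(t) = r_corr · t^b with b = 0.667 (copper, B1)
  D(7) = 4.302 × 7^0.667 = 4.302 × 3.662 = 15.75 μm

D(7) = 15.8 μm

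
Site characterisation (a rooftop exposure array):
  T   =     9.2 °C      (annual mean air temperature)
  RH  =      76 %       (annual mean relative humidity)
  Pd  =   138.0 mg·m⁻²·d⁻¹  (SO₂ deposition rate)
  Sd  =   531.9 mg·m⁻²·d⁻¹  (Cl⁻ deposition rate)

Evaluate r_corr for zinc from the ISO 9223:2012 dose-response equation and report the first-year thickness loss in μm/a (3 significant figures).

r_corr = 6.12 μm/a

zinc: T≤10 °C ⇒ hinge +0.038·(9.2−10) = -0.0304
  Pd branch = 0.0129·Pd^0.44·e^(0.046·RH+f) = 3.608 μm/a
  Cl⁻ term: 0.0175·531.9^0.57·exp(0.008·76+0.085·9.2) = 2.514
  sum: 3.608 + 2.514 → r_corr = 6.122 μm/a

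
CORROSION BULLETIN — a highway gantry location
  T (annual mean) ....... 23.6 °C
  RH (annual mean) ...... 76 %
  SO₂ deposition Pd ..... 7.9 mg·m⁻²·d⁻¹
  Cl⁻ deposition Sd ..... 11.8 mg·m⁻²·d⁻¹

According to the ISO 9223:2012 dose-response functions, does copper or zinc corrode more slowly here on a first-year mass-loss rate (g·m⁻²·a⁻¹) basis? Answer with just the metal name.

copper: f(T) = -0.080·(T−10) [T>10 °C] = -1.0880
  SO₂ term: 0.0053·7.9^0.26·exp(0.059·76-1.0880) = 0.2707
  Sd branch = 0.01025·Sd^0.27·e^(0.036·RH+0.049·T) = 0.9785 μm/a
  sum: 0.2707 + 0.9785 → r_corr = 1.249 μm/a
  mass loss = 1.249 μm/a × 8.96 g/cm³ = 11.19 g·m⁻²·a⁻¹
zinc: temperature factor f = -0.071·(13.6) = -0.9656
  SO₂ term: 0.0129·7.9^0.44·exp(0.046·76-0.9656) = 0.4022
  Sd branch = 0.0175·Sd^0.57·e^(0.008·RH+0.085·T) = 0.9756 μm/a
  sum: 0.4022 + 0.9756 → r_corr = 1.378 μm/a
  mass loss = 1.378 μm/a × 7.14 g/cm³ = 9.838 g·m⁻²·a⁻¹
Ordering by g·m⁻²·a⁻¹: copper (11.2) > zinc (9.84)

zinc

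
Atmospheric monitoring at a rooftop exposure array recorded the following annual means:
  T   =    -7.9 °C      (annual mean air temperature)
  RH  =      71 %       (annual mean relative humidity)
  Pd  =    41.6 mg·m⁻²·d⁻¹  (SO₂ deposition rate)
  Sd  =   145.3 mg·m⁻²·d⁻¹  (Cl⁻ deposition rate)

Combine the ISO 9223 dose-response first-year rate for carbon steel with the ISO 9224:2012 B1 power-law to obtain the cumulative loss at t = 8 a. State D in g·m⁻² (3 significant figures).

D(8) = 476 g·m⁻²

carbon steel: T≤10 °C ⇒ hinge +0.150·(-7.9−10) = -2.6850
  SO₂ term: 1.77·41.6^0.52·exp(0.02·71-2.6850) = 3.472
  Cl⁻ term: 0.102·145.3^0.62·exp(0.033·71+0.04·-7.9) = 16.96
  sum: 3.472 + 16.96 → r_corr = 20.44 μm/a
ISO 9224: D(t) = r_corr · t^b with b = 0.523 (carbon steel, B1)
  D(8) = 20.44 × 8^0.523 = 20.44 × 2.967 = 60.63 μm
  Mass loss = 60.63 μm × 7.85 g/cm³ = 476 g·m⁻²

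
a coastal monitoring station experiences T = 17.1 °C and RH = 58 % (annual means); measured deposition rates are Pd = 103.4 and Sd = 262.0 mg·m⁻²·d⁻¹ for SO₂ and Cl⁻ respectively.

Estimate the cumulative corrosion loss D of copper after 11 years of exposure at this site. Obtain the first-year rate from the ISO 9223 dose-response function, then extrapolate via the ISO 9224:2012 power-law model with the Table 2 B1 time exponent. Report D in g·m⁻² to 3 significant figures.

copper: f(T) = -0.080·(T−10) [T>10 °C] = -0.5680
  SO₂ term: 0.0053·103.4^0.26·exp(0.059·58-0.5680) = 0.3073
  Cl⁻ term: 0.01025·262.0^0.27·exp(0.036·58+0.049·17.1) = 0.8597
  sum: 0.3073 + 0.8597 → r_corr = 1.167 μm/a
Long-term exponent b (ISO 9224 Table 2, B1) = 0.667
  D(11) = 1.167 × 11^0.667 = 1.167 × 4.95 = 5.777 μm
  Mass loss = 5.777 μm × 8.96 g/cm³ = 51.76 g·m⁻²

D(11) = 51.8 g·m⁻²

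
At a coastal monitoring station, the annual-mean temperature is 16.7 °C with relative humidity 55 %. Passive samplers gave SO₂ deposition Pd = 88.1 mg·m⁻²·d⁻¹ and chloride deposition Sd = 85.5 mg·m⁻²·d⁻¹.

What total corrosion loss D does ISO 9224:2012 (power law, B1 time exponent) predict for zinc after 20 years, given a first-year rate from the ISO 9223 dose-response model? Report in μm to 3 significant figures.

zinc: temperature factor f = -0.071·(6.7) = -0.4757
  SO₂ term: 0.0129·88.1^0.44·exp(0.046·55-0.4757) = 0.722
  Sd branch = 0.0175·Sd^0.57·e^(0.008·RH+0.085·T) = 1.418 μm/a
  sum: 0.722 + 1.418 → r_corr = 2.141 μm/a
Long-term exponent b (ISO 9224 Table 2, B1) = 0.813
  D(20) = 2.141 × 20^0.813 = 2.141 × 11.42 = 24.45 μm

D(20) = 24.4 μm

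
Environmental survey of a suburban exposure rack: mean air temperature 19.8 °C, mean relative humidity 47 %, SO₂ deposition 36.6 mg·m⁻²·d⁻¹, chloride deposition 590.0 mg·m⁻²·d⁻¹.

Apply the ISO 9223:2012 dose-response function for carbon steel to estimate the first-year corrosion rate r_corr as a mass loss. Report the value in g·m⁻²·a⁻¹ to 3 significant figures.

carbon steel: T>10 °C ⇒ hinge -0.054·(19.8−10) = -0.5292
  SO₂ term: 1.77·36.6^0.52·exp(0.02·47-0.5292) = 17.35
  Cl⁻ term: 0.102·590.0^0.62·exp(0.033·47+0.04·19.8) = 55.47
  sum: 17.35 + 55.47 → r_corr = 72.83 μm/a
Convert to mass loss: 72.83 μm/a × 7.85 g/cm³ = 571.7 g·m⁻²·a⁻¹

r_corr = 572 g·m⁻²·a⁻¹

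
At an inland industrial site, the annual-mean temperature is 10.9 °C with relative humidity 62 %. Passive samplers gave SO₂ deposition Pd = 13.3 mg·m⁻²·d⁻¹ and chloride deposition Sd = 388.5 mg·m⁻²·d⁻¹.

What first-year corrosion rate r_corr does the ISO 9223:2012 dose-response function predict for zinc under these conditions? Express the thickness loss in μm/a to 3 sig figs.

zinc: f(T) = -0.071·(T−10) [T>10 °C] = -0.0639
  Pd branch = 0.0129·Pd^0.44·e^(0.046·RH+f) = 0.6545 μm/a
  Sd branch = 0.0175·Sd^0.57·e^(0.008·RH+0.085·T) = 2.172 μm/a
  r_corr = 0.6545 + 2.172 = 2.826 μm/a

r_corr = 2.83 μm/a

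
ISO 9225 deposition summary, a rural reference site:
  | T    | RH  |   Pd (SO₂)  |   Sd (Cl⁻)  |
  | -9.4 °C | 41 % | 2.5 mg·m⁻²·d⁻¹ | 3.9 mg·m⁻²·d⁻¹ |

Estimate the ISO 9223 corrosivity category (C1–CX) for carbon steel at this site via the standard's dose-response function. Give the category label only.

C1

carbon steel: f(T) = +0.150·(T−10) [T≤10 °C] = -2.9100
  sulphur-dioxide contribution → 0.3526 μm/a
  chloride contribution → 0.63 μm/a
  ⇒ r_corr(carbon steel) = 0.9826 μm/a
Category bounds: 0…1.3 μm/a bracket r_corr ⇒ C1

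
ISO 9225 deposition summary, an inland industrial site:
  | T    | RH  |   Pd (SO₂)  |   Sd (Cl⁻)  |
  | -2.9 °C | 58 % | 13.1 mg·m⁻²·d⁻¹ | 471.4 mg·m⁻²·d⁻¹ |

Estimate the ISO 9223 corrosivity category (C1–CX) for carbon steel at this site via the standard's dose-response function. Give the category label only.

C3

carbon steel: T≤10 °C ⇒ hinge +0.150·(-2.9−10) = -1.9350
  sulphur-dioxide contribution → 3.107 μm/a
  chloride contribution → 27.99 μm/a
  total first-year rate 31.09 μm/a
ISO 9223 Table 2 (carbon steel): 25 < 31.1 ≤ 50 μm/a ⇒ C3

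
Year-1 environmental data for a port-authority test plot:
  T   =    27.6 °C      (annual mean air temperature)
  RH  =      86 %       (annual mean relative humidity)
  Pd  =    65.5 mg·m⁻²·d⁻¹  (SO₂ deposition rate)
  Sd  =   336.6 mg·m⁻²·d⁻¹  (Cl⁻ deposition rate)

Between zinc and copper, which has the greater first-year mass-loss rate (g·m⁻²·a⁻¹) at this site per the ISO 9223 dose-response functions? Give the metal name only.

zinc

zinc: T>10 °C ⇒ hinge -0.071·(27.6−10) = -1.2496
  sulphur-dioxide contribution → 1.216 μm/a
  chloride contribution → 10.03 μm/a
  total first-year rate 11.24 μm/a
  mass loss = 11.24 μm/a × 7.14 g/cm³ = 80.27 g·m⁻²·a⁻¹
copper: temperature factor f = -0.080·(17.6) = -1.4080
  sulphur-dioxide contribution → 0.6146 μm/a
  chloride contribution → 4.217 μm/a
  ⇒ r_corr(copper) = 4.831 μm/a
  mass loss = 4.831 μm/a × 8.96 g/cm³ = 43.29 g·m⁻²·a⁻¹
Ordering by g·m⁻²·a⁻¹: zinc (80.3) > copper (43.3)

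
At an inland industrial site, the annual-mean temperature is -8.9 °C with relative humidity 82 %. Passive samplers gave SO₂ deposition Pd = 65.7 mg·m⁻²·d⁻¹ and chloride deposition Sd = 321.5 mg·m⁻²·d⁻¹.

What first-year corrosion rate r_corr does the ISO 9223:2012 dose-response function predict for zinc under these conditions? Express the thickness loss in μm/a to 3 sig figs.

zinc: temperature factor f = +0.038·(-18.9) = -0.7182
  Pd branch = 0.0129·Pd^0.44·e^(0.046·RH+f) = 1.724 μm/a
  Sd branch = 0.0175·Sd^0.57·e^(0.008·RH+0.085·T) = 0.4251 μm/a
  sum: 1.724 + 0.4251 → r_corr = 2.149 μm/a

r_corr = 2.15 μm/a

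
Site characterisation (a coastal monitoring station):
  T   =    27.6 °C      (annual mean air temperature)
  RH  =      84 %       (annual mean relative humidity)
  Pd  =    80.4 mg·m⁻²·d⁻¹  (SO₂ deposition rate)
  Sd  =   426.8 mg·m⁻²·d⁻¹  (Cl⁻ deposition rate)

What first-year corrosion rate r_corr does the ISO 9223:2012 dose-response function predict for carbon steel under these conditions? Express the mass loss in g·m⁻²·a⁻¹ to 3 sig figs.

r_corr = 1.93e+03 g·m⁻²·a⁻¹

carbon steel: f(T) = -0.054·(T−10) [T>10 °C] = -0.9504
  Pd branch = 1.77·Pd^0.52·e^(0.02·RH+f) = 35.94 μm/a
  Cl⁻ term: 0.102·426.8^0.62·exp(0.033·84+0.04·27.6) = 210.2
  sum: 35.94 + 210.2 → r_corr = 246.2 μm/a
Convert to mass loss: 246.2 μm/a × 7.85 g/cm³ = 1932 g·m⁻²·a⁻¹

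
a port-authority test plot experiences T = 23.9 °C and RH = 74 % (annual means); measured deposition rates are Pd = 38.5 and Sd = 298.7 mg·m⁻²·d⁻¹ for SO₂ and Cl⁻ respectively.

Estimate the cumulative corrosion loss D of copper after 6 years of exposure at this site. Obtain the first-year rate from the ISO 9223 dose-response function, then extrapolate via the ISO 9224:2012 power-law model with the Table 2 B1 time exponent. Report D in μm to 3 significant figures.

copper: temperature factor f = -0.080·(13.9) = -1.1120
  SO₂ term: 0.0053·38.5^0.26·exp(0.059·74-1.1120) = 0.3546
  Cl⁻ term: 0.01025·298.7^0.27·exp(0.036·74+0.049·23.9) = 2.211
  r_corr = 0.3546 + 2.211 = 2.566 μm/a
ISO 9224: D(t) = r_corr · t^b with b = 0.667 (copper, B1)
  D(6) = 2.566 × 6^0.667 = 2.566 × 3.304 = 8.477 μm

D(6) = 8.48 μm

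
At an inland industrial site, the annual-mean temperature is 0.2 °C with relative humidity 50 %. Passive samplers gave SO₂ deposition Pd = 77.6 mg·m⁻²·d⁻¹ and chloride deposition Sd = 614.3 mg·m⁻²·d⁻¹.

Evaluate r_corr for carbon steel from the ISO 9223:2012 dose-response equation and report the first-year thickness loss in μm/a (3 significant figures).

carbon steel: temperature factor f = +0.150·(-9.8) = -1.4700
  Pd branch = 1.77·Pd^0.52·e^(0.02·RH+f) = 10.63 μm/a
  Sd branch = 0.102·Sd^0.62·e^(0.033·RH+0.04·T) = 28.67 μm/a
  sum: 10.63 + 28.67 → r_corr = 39.3 μm/a

r_corr = 39.3 μm/a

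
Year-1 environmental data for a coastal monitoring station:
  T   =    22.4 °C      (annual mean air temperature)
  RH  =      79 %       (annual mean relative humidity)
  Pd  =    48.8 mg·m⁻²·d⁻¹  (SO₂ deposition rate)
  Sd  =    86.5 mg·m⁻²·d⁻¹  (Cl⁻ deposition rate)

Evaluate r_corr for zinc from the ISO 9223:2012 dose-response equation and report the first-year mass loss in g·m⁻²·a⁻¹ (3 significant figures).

r_corr = 28.1 g·m⁻²·a⁻¹

zinc: T>10 °C ⇒ hinge -0.071·(22.4−10) = -0.8804
  sulphur-dioxide contribution → 1.12 μm/a
  chloride contribution → 2.809 μm/a
  ⇒ r_corr(zinc) = 3.929 μm/a
Convert to mass loss: 3.929 μm/a × 7.14 g/cm³ = 28.05 g·m⁻²·a⁻¹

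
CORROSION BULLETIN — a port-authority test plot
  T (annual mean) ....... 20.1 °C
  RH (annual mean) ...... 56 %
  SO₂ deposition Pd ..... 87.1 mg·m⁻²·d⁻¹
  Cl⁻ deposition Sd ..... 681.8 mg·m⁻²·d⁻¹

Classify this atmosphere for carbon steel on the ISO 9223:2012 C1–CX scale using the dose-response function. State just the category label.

carbon steel: temperature factor f = -0.054·(10.1) = -0.5454
  sulphur-dioxide contribution → 32.09 μm/a
  chloride contribution → 82.64 μm/a
  ⇒ r_corr(carbon steel) = 114.7 μm/a
Category bounds: 80…200 μm/a bracket r_corr ⇒ C5

C5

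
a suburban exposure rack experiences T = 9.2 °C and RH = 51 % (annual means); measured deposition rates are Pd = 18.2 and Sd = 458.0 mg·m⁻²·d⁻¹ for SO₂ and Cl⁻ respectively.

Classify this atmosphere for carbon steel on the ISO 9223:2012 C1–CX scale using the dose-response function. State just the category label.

C4

carbon steel: f(T) = +0.150·(T−10) [T≤10 °C] = -0.1200
  Pd branch = 1.77·Pd^0.52·e^(0.02·RH+f) = 19.68 μm/a
  Sd branch = 0.102·Sd^0.62·e^(0.033·RH+0.04·T) = 35.41 μm/a
  sum: 19.68 + 35.41 → r_corr = 55.09 μm/a
ISO 9223 Table 2 (carbon steel): 50 < 55.1 ≤ 80 μm/a ⇒ C4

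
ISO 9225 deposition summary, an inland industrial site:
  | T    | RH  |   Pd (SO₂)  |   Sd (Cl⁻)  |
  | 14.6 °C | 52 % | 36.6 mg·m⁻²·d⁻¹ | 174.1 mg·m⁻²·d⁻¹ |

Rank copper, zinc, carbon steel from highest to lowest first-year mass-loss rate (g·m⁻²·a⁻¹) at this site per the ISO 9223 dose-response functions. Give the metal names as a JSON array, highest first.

copper: temperature factor f = -0.080·(4.6) = -0.3680
  Pd branch = 0.0053·Pd^0.26·e^(0.059·RH+f) = 0.2011 μm/a
  Sd branch = 0.01025·Sd^0.27·e^(0.036·RH+0.049·T) = 0.5488 μm/a
  sum: 0.2011 + 0.5488 → r_corr = 0.7499 μm/a
  mass loss = 0.7499 μm/a × 8.96 g/cm³ = 6.719 g·m⁻²·a⁻¹
zinc: T>10 °C ⇒ hinge -0.071·(14.6−10) = -0.3266
  Pd branch = 0.0129·Pd^0.44·e^(0.046·RH+f) = 0.496 μm/a
  Cl⁻ term: 0.0175·174.1^0.57·exp(0.008·52+0.085·14.6) = 1.737
  sum: 0.496 + 1.737 → r_corr = 2.234 μm/a
  mass loss = 2.234 μm/a × 7.14 g/cm³ = 15.95 g·m⁻²·a⁻¹
carbon steel: T>10 °C ⇒ hinge -0.054·(14.6−10) = -0.2484
  SO₂ term: 1.77·36.6^0.52·exp(0.02·52-0.2484) = 25.4
  Sd branch = 0.102·Sd^0.62·e^(0.033·RH+0.04·T) = 24.93 μm/a
  sum: 25.4 + 24.93 → r_corr = 50.33 μm/a
  mass loss = 50.33 μm/a × 7.85 g/cm³ = 395.1 g·m⁻²·a⁻¹
Ordering by g·m⁻²·a⁻¹: carbon steel (395) > zinc (15.9) > copper (6.72)

["carbon steel", "zinc", "copper"]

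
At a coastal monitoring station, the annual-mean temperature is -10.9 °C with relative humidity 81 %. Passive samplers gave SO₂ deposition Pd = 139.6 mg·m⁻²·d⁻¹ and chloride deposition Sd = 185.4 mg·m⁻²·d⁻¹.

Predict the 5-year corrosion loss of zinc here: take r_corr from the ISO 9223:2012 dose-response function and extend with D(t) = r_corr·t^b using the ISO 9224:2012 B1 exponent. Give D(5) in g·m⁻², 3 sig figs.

zinc: f(T) = +0.038·(T−10) [T≤10 °C] = -0.7942
  SO₂ term: 0.0129·139.6^0.44·exp(0.046·81-0.7942) = 2.126
  Cl⁻ term: 0.0175·185.4^0.57·exp(0.008·81+0.085·-10.9) = 0.26
  sum: 2.126 + 0.26 → r_corr = 2.386 μm/a
ISO 9224: D(t) = r_corr · t^b with b = 0.813 (zinc, B1)
  D(5) = 2.386 × 5^0.813 = 2.386 × 3.701 = 8.83 μm
  Mass loss = 8.83 μm × 7.14 g/cm³ = 63.05 g·m⁻²

D(5) = 63.0 g·m⁻²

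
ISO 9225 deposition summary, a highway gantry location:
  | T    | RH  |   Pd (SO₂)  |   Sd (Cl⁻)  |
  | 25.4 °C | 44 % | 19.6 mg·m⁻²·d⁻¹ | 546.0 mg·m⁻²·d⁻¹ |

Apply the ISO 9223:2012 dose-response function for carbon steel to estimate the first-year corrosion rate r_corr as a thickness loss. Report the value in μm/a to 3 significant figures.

r_corr = 68.6 μm/a

carbon steel: temperature factor f = -0.054·(15.4) = -0.8316
  Pd branch = 1.77·Pd^0.52·e^(0.02·RH+f) = 8.729 μm/a
  Sd branch = 0.102·Sd^0.62·e^(0.033·RH+0.04·T) = 59.91 μm/a
  r_corr = 8.729 + 59.91 = 68.64 μm/a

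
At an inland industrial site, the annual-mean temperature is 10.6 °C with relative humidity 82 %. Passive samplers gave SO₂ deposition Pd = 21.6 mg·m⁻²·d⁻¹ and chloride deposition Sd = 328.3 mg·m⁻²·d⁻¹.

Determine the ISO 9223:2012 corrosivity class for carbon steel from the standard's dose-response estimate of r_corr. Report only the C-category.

C5

carbon steel: T>10 °C ⇒ hinge -0.054·(10.6−10) = -0.0324
  Pd branch = 1.77·Pd^0.52·e^(0.02·RH+f) = 43.66 μm/a
  Cl⁻ term: 0.102·328.3^0.62·exp(0.033·82+0.04·10.6) = 84.73
  r_corr = 43.66 + 84.73 = 128.4 μm/a
ISO 9223 Table 2 (carbon steel): 80 < 128 ≤ 200 μm/a ⇒ C5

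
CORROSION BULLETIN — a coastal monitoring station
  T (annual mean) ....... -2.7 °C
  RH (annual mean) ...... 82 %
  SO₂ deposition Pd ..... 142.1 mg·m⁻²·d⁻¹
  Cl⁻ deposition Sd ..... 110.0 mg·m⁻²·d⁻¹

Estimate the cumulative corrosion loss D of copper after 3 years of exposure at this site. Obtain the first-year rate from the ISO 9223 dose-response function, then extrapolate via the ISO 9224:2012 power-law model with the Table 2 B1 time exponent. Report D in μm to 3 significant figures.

copper: f(T) = +0.126·(T−10) [T≤10 °C] = -1.6002
  Pd branch = 0.0053·Pd^0.26·e^(0.059·RH+f) = 0.4899 μm/a
  Cl⁻ term: 0.01025·110.0^0.27·exp(0.036·82+0.049·-2.7) = 0.6116
  r_corr = 0.4899 + 0.6116 = 1.102 μm/a
ISO 9224: D(t) = r_corr · t^b with b = 0.667 (copper, B1)
  D(3) = 1.102 × 3^0.667 = 1.102 × 2.081 = 2.292 μm

D(3) = 2.29 μm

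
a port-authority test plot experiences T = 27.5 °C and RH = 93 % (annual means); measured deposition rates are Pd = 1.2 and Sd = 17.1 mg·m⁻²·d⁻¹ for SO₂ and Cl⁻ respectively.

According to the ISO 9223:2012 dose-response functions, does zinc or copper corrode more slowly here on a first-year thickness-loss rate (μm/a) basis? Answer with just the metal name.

zinc: f(T) = -0.071·(T−10) [T>10 °C] = -1.2425
  SO₂ term: 0.0129·1.2^0.44·exp(0.046·93-1.2425) = 0.2909
  Cl⁻ term: 0.0175·17.1^0.57·exp(0.008·93+0.085·27.5) = 1.924
  sum: 0.2909 + 1.924 → r_corr = 2.215 μm/a
copper: f(T) = -0.080·(T−10) [T>10 °C] = -1.4000
  SO₂ term: 0.0053·1.2^0.26·exp(0.059·93-1.4000) = 0.331
  Sd branch = 0.01025·Sd^0.27·e^(0.036·RH+0.049·T) = 2.415 μm/a
  sum: 0.331 + 2.415 → r_corr = 2.746 μm/a
Ordering by μm/a: copper (2.75) > zinc (2.21)

zinc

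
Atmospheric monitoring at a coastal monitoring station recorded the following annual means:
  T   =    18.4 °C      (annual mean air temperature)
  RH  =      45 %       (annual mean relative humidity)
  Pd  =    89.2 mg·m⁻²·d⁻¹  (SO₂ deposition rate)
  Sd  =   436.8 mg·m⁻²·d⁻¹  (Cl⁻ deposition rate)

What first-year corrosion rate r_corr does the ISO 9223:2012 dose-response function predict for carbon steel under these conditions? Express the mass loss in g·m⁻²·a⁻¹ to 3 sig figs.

r_corr = 544 g·m⁻²·a⁻¹

carbon steel: T>10 °C ⇒ hinge -0.054·(18.4−10) = -0.4536
  sulphur-dioxide contribution → 28.58 μm/a
  chloride contribution → 40.75 μm/a
  total first-year rate 69.33 μm/a
Convert to mass loss: 69.33 μm/a × 7.85 g/cm³ = 544.2 g·m⁻²·a⁻¹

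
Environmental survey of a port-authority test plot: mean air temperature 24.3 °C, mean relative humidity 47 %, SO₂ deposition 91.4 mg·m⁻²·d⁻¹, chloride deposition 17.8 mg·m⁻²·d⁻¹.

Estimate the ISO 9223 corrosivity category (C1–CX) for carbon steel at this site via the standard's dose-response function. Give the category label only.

carbon steel: f(T) = -0.054·(T−10) [T>10 °C] = -0.7722
  Pd branch = 1.77·Pd^0.52·e^(0.02·RH+f) = 21.9 μm/a
  Cl⁻ term: 0.102·17.8^0.62·exp(0.033·47+0.04·24.3) = 7.579
  r_corr = 21.9 + 7.579 = 29.48 μm/a
Category bounds: 25…50 μm/a bracket r_corr ⇒ C3

C3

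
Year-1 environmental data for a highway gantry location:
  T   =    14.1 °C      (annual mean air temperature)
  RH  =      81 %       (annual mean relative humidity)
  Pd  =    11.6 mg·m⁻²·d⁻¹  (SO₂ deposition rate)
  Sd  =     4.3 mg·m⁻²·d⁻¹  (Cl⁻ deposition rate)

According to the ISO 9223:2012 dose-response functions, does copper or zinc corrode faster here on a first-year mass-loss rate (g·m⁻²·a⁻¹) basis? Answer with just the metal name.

copper: T>10 °C ⇒ hinge -0.080·(14.1−10) = -0.3280
  SO₂ term: 0.0053·11.6^0.26·exp(0.059·81-0.3280) = 0.8592
  Cl⁻ term: 0.01025·4.3^0.27·exp(0.036·81+0.049·14.1) = 0.56
  sum: 0.8592 + 0.56 → r_corr = 1.419 μm/a
  mass loss = 1.419 μm/a × 8.96 g/cm³ = 12.72 g·m⁻²·a⁻¹
zinc: temperature factor f = -0.071·(4.1) = -0.2911
  Pd branch = 0.0129·Pd^0.44·e^(0.046·RH+f) = 1.177 μm/a
  Sd branch = 0.0175·Sd^0.57·e^(0.008·RH+0.085·T) = 0.2547 μm/a
  sum: 1.177 + 0.2547 → r_corr = 1.432 μm/a
  mass loss = 1.432 μm/a × 7.14 g/cm³ = 10.22 g·m⁻²·a⁻¹
Ordering by g·m⁻²·a⁻¹: copper (12.7) > zinc (10.2)

copper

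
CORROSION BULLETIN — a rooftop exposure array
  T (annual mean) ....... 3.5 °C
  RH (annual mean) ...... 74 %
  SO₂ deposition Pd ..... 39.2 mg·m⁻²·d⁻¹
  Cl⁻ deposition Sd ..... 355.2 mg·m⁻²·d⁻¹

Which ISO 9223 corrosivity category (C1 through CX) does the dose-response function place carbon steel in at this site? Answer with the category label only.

carbon steel: temperature factor f = +0.150·(-6.5) = -0.9750
  sulphur-dioxide contribution → 19.76 μm/a
  chloride contribution → 51.43 μm/a
  ⇒ r_corr(carbon steel) = 71.19 μm/a
71.2 μm/a falls in (50, 80] for carbon steel → category C4

C4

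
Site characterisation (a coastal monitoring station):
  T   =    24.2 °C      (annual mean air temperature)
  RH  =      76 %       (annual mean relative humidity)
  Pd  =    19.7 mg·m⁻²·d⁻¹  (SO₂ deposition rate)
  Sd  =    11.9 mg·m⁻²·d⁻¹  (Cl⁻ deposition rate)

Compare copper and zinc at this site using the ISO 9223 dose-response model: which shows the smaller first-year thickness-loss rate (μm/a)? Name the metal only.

copper

copper: f(T) = -0.080·(T−10) [T>10 °C] = -1.1360
  Pd branch = 0.0053·Pd^0.26·e^(0.059·RH+f) = 0.3272 μm/a
  Cl⁻ term: 0.01025·11.9^0.27·exp(0.036·76+0.049·24.2) = 1.01
  r_corr = 0.3272 + 1.01 = 1.337 μm/a
zinc: f(T) = -0.071·(T−10) [T>10 °C] = -1.0082
  Pd branch = 0.0129·Pd^0.44·e^(0.046·RH+f) = 0.5762 μm/a
  Sd branch = 0.0175·Sd^0.57·e^(0.008·RH+0.085·T) = 1.032 μm/a
  sum: 0.5762 + 1.032 → r_corr = 1.608 μm/a
Ordering by μm/a: zinc (1.61) > copper (1.34)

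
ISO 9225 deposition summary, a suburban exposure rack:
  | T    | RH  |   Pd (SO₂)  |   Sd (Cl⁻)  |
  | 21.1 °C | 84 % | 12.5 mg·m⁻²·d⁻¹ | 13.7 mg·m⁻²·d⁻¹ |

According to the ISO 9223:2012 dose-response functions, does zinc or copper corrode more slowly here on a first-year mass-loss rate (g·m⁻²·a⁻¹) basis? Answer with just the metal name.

zinc

zinc: temperature factor f = -0.071·(11.1) = -0.7881
  sulphur-dioxide contribution → 0.8493 μm/a
  chloride contribution → 0.9156 μm/a
  ⇒ r_corr(zinc) = 1.765 μm/a
  mass loss = 1.765 μm/a × 7.14 g/cm³ = 12.6 g·m⁻²·a⁻¹
copper: temperature factor f = -0.080·(11.1) = -0.8880
  sulphur-dioxide contribution → 0.5973 μm/a
  chloride contribution → 1.202 μm/a
  total first-year rate 1.799 μm/a
  mass loss = 1.799 μm/a × 8.96 g/cm³ = 16.12 g·m⁻²·a⁻¹
Ordering by g·m⁻²·a⁻¹: copper (16.1) > zinc (12.6)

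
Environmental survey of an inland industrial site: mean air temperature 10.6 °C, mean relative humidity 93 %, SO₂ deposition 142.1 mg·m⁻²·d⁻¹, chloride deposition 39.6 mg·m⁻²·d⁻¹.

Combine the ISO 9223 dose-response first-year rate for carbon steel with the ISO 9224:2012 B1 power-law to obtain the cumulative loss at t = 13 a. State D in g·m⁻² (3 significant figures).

D(13) = 5.34e+03 g·m⁻²

carbon steel: temperature factor f = -0.054·(0.6) = -0.0324
  Pd branch = 1.77·Pd^0.52·e^(0.02·RH+f) = 144.9 μm/a
  Sd branch = 0.102·Sd^0.62·e^(0.033·RH+0.04·T) = 32.82 μm/a
  r_corr = 144.9 + 32.82 = 177.7 μm/a
ISO 9224: D(t) = r_corr · t^b with b = 0.523 (carbon steel, B1)
  D(13) = 177.7 × 13^0.523 = 177.7 × 3.825 = 679.7 μm
  Mass loss = 679.7 μm × 7.85 g/cm³ = 5336 g·m⁻²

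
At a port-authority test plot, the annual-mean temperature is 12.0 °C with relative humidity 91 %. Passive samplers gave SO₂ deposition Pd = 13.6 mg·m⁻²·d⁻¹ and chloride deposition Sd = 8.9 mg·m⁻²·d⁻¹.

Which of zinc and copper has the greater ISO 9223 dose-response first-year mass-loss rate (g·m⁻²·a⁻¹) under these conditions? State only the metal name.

zinc: f(T) = -0.071·(T−10) [T>10 °C] = -0.1420
  sulphur-dioxide contribution → 2.321 μm/a
  chloride contribution → 0.3494 μm/a
  total first-year rate 2.67 μm/a
  mass loss = 2.67 μm/a × 7.14 g/cm³ = 19.07 g·m⁻²·a⁻¹
copper: T>10 °C ⇒ hinge -0.080·(12.0−10) = -0.1600
  sulphur-dioxide contribution → 1.911 μm/a
  chloride contribution → 0.8814 μm/a
  total first-year rate 2.792 μm/a
  mass loss = 2.792 μm/a × 8.96 g/cm³ = 25.02 g·m⁻²·a⁻¹
Ordering by g·m⁻²·a⁻¹: copper (25) > zinc (19.1)

copper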